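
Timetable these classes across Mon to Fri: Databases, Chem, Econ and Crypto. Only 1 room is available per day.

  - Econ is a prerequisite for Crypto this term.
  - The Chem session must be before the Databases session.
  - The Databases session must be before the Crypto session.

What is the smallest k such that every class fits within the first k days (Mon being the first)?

The precedence chain requires at least 3 distinct days.
With at most 1 per day and 4 classes, at least 4 days are needed.
4 works (last occupied day: Thu): for example Crypto -> Thu; Databases -> Tue; Chem -> Mon; Econ -> Wed.

4 days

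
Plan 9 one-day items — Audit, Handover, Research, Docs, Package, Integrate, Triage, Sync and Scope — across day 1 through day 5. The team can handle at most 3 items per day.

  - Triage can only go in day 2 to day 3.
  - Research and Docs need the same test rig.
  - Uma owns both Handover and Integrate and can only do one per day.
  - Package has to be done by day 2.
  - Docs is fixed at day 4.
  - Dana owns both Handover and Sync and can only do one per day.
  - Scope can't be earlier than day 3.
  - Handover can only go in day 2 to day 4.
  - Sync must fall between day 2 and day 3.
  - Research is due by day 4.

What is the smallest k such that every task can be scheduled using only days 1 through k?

With at most 3 per day and 9 tasks, at least 3 days are needed.
Docs can't be placed before day 4, so the schedule must run through at least day 4.
4 works (last occupied day: day 4): for example Research -> day 1, Package -> day 1, Scope -> day 3, Audit -> day 1, Sync -> day 2, Triage -> day 2, Handover -> day 3, Integrate -> day 2, Docs -> day 4.

4 days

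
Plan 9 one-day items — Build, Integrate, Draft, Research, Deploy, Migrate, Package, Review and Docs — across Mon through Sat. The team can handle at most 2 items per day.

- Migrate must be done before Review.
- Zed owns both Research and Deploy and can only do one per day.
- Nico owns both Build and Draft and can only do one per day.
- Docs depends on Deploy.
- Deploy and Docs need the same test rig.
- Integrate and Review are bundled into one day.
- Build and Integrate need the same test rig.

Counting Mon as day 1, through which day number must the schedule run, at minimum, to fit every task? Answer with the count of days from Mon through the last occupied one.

The precedence chain requires at least 2 distinct days.
With at most 2 per day and 9 tasks, at least 5 days are needed.
5 works (last occupied day: Fri): for example Migrate in Mon; Review in Tue; Docs in Wed; Package in Fri; Research in Thu; Draft in Thu; Integrate in Tue; Deploy in Mon; Build in Wed.

5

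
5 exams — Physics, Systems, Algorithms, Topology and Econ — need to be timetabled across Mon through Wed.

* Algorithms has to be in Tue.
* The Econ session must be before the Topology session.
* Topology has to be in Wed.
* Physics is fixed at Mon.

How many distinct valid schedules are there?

Splitting on Systems: it can be Mon (2), Tue (2), Wed (2). Listing each branch's schedules as (Physics, Algorithms, Topology, Econ):
Systems=Mon: (Mon,Tue,Wed,Mon) (Mon,Tue,Wed,Tue) — 2.
Systems=Tue: (Mon,Tue,Wed,Mon) (Mon,Tue,Wed,Tue) — 2.
Systems=Wed: (Mon,Tue,Wed,Mon) (Mon,Tue,Wed,Tue) — 2.
Summing: 2 + 2 + 2 = 6.

6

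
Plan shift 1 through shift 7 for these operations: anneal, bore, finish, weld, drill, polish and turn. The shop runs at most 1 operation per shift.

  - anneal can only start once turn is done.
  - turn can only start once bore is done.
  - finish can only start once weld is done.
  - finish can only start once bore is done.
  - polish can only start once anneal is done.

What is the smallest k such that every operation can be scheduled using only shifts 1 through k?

7

The precedence chain requires at least 4 distinct shifts.
With at most 1 per shift and 7 operations, at least 7 shifts are needed.
7 works (last occupied shift: shift 7): for example finish -> shift 5; drill -> shift 7; weld -> shift 4; anneal -> shift 3; turn -> shift 2; bore -> shift 1; polish -> shift 6.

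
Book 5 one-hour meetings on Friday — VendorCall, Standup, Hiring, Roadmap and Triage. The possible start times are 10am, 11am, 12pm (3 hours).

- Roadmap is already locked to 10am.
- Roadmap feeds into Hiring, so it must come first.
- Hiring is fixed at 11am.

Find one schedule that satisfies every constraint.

Triage in 10am; Roadmap in 10am; VendorCall in 10am; Standup in 10am; Hiring in 11am

Checking: Roadmap(10am) before Hiring(11am); Roadmap=10am in [10am,10am]; Hiring=11am in [11am,11am].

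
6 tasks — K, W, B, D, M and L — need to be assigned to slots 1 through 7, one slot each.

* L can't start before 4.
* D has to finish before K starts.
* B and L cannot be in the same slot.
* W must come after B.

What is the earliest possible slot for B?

1

Downstream work caps B at 6.
B at 1 is achievable: W in 2; D in 1; L in 4; B in 1; M in 1; K in 2.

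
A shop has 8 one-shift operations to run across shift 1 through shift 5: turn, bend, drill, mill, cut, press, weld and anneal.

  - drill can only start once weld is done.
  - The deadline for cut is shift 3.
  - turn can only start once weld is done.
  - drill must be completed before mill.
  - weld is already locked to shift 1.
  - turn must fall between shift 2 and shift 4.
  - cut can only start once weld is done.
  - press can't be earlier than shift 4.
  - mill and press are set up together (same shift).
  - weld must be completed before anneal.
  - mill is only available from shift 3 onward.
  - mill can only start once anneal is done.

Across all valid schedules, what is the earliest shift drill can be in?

shift 2

Precedence pushes drill to at least shift 2; downstream work caps drill at shift 4.
drill at shift 2 is achievable: anneal=shift 2; cut=shift 2; drill=shift 2; press=shift 4; weld=shift 1; bend=shift 1; turn=shift 2; mill=shift 4.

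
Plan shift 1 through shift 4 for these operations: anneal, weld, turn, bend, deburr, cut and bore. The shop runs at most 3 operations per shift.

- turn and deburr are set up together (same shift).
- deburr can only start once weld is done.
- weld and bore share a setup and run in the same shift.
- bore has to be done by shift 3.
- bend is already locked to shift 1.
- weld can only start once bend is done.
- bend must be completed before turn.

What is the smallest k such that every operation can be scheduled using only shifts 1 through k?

The precedence chain requires at least 3 distinct shifts.
With at most 3 per shift and 7 operations, at least 3 shifts are needed.
3 works (last occupied shift: shift 3): for example deburr -> shift 3, turn -> shift 3, bend -> shift 1, anneal -> shift 1, weld -> shift 2, cut -> shift 1, bore -> shift 2.

3 shifts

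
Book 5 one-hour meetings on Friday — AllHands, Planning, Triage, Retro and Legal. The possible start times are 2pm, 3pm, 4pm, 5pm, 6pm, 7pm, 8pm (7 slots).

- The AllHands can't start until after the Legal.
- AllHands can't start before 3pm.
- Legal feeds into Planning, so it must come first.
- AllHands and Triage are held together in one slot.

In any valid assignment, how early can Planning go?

Precedence pushes Planning to at least 3pm.
Planning at 3pm is achievable: Legal in 2pm; Planning in 3pm; Retro in 2pm; AllHands in 3pm; Triage in 3pm.

3pm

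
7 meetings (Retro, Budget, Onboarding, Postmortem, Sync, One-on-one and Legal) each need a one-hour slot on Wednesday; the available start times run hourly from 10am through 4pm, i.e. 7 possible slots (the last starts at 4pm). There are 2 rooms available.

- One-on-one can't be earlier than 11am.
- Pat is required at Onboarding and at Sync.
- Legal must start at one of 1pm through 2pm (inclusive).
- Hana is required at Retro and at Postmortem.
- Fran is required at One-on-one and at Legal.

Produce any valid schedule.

Retro=10am; One-on-one=11am; Onboarding=11am; Legal=1pm; Budget=10am; Sync=12pm; Postmortem=12pm

Checking: Retro(10am) != Postmortem(12pm); One-on-one(11am) != Legal(1pm); Onboarding(11am) != Sync(12pm); One-on-one=11am in [11am,4pm]; Legal=1pm in [1pm,2pm]; max 2 per slot (cap 2).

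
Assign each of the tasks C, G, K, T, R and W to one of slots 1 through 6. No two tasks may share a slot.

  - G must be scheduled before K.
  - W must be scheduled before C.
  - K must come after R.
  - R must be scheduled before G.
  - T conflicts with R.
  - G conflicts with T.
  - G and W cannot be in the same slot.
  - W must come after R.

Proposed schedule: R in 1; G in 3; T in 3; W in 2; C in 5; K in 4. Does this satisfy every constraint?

No. G conflicts with T is not satisfied.

R must be scheduled before G — holds.
G must be scheduled before K — holds.
W must come after R — holds.
T conflicts with R — holds.
No two tasks may share a slot — violated.
G conflicts with T — violated.
G and W cannot be in the same slot — holds.
W must be scheduled before C — holds.
K must come after R — holds.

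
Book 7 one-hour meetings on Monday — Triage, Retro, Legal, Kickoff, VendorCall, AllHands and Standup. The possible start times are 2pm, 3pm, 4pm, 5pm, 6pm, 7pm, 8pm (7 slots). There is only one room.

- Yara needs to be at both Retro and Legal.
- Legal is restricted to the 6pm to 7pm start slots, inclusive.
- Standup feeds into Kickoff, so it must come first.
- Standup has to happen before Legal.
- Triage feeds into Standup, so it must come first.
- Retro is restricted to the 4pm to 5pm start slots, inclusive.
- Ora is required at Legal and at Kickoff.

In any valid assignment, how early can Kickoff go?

Precedence pushes Kickoff to at least 4pm.
Kickoff at 4pm is achievable: AllHands -> 8pm, Standup -> 3pm, Legal -> 6pm, VendorCall -> 7pm, Triage -> 2pm, Kickoff -> 4pm, Retro -> 5pm.

4pm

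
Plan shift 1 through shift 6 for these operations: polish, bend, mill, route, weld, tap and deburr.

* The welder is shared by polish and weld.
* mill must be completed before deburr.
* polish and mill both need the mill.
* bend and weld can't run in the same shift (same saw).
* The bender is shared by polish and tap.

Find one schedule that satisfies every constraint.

route -> shift 1; bend -> shift 1; weld -> shift 3; polish -> shift 2; mill -> shift 1; tap -> shift 1; deburr -> shift 2

Checking: mill(shift 1) before deburr(shift 2); polish(shift 2) != weld(shift 3); bend(shift 1) != weld(shift 3); polish(shift 2) != mill(shift 1); polish(shift 2) != tap(shift 1).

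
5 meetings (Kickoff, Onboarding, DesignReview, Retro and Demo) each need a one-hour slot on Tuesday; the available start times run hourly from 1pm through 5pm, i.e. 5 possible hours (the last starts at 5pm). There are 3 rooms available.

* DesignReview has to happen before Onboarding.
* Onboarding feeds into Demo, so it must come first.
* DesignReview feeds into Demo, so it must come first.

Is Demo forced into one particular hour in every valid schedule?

No

Demo can be 3pm (e.g. DesignReview=1pm; Onboarding=2pm; Demo=3pm; Kickoff=1pm; Retro=1pm) or 4pm (e.g. DesignReview in 1pm; Retro in 1pm; Demo in 4pm; Kickoff in 1pm; Onboarding in 2pm).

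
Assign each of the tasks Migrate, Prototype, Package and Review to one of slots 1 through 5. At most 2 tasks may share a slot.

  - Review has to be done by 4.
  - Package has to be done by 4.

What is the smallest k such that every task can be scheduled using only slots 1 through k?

With at most 2 per slot and 4 tasks, at least 2 slots are needed.
2 works (last occupied slot: 2): for example Package in 2; Migrate in 1; Prototype in 1; Review in 2.

2 slots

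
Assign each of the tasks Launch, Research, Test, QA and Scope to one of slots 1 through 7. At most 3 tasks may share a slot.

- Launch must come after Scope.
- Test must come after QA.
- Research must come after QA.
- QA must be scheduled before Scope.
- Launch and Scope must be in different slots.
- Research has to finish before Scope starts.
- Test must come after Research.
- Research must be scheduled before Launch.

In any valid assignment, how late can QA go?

4

Downstream work caps QA at 4.
QA at 4 is achievable: Launch -> 7; Research -> 5; Test -> 6; QA -> 4; Scope -> 6.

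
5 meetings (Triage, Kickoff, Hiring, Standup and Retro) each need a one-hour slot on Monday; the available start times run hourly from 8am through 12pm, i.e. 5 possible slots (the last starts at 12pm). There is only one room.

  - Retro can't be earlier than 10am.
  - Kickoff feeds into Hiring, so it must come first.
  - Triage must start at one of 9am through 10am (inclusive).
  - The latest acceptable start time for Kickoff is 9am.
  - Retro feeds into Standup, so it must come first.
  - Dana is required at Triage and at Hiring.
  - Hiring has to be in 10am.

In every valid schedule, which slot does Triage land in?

9am

Triage's window is 9am–10am.
Hiring is fixed at 10am, and Triage can't share a slot with Hiring.
So Triage must be 9am.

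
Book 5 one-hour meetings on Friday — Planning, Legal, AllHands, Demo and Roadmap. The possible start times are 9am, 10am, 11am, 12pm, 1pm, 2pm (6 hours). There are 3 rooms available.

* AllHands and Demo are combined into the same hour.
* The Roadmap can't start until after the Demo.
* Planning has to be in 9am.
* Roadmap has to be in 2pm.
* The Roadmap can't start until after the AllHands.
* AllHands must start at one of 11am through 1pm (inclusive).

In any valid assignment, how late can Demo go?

1pm

Demo must be in the same hour as AllHands, which can't be before 11am, so Demo is at least 11am; downstream work caps Demo at 1pm.
Demo at 1pm is achievable: Legal=9am, Demo=1pm, Roadmap=2pm, AllHands=1pm, Planning=9am.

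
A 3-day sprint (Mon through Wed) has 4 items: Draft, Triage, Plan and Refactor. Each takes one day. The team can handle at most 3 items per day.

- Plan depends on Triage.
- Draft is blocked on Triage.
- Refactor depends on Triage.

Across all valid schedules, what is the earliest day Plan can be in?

Tue

Precedence pushes Plan to at least Tue.
Plan at Tue is achievable: Triage in Mon; Plan in Tue; Refactor in Tue; Draft in Tue.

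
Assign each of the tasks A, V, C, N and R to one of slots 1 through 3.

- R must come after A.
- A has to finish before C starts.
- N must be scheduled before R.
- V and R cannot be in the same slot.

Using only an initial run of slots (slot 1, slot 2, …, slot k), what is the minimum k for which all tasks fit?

The precedence chain requires at least 2 distinct slots.
2 works (last occupied slot: 2): for example N -> 1; V -> 1; A -> 1; C -> 2; R -> 2.

2 slots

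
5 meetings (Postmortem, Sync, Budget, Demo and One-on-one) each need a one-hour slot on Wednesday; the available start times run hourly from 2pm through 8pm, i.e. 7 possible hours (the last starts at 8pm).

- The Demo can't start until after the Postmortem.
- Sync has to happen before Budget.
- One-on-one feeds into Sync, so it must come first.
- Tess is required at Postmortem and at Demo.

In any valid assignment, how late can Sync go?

7pm

Precedence pushes Sync to at least 3pm; downstream work caps Sync at 7pm.
Sync at 7pm is achievable: Budget in 8pm, One-on-one in 2pm, Postmortem in 2pm, Sync in 7pm, Demo in 3pm.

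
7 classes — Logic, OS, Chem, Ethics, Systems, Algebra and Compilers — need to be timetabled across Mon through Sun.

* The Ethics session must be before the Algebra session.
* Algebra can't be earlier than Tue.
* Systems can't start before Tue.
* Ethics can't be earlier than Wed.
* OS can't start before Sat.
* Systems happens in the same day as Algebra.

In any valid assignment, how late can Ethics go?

Ethics is available from Wed; downstream work caps Ethics at Sat.
Ethics at Sat is achievable: Algebra in Sun; Logic in Mon; OS in Sat; Chem in Mon; Ethics in Sat; Compilers in Mon; Systems in Sun.

Sat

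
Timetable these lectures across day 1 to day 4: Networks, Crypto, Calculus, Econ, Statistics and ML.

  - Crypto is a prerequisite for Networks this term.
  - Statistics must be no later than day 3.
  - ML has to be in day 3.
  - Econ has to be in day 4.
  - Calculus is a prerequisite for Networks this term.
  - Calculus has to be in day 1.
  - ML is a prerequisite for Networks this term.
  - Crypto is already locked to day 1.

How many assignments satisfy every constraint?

Enumerating: Networks in day 4, Crypto in day 1, Statistics in day 1, Calculus in day 1, ML in day 3, Econ in day 4 | Networks in day 4; Calculus in day 1; ML in day 3; Statistics in day 2; Crypto in day 1; Econ in day 4 | Networks in day 4; Econ in day 4; Calculus in day 1; ML in day 3; Crypto in day 1; Statistics in day 3.

3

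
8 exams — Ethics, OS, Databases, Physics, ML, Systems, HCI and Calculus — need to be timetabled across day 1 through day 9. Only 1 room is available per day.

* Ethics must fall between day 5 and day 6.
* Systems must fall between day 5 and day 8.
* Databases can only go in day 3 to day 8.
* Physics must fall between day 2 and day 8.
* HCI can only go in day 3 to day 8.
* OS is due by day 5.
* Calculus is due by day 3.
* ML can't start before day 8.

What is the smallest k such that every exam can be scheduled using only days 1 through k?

With at most 1 per day and 8 exams, at least 8 days are needed.
ML can't be placed before day 8, so the schedule must run through at least day 8.
8 works (last occupied day: day 8): for example Calculus=day 1, OS=day 2, HCI=day 4, ML=day 8, Physics=day 7, Databases=day 3, Systems=day 6, Ethics=day 5.

8 days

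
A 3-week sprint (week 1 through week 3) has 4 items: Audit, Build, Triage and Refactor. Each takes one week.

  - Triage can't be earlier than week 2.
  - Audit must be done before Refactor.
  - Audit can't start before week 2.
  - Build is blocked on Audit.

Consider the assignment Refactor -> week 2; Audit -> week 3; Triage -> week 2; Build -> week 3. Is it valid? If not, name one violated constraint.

No. Audit must be done before Refactor is not satisfied.

Triage can't be earlier than week 2 — holds.
Build is blocked on Audit — violated.
Audit can't start before week 2 — holds.
Audit must be done before Refactor — violated.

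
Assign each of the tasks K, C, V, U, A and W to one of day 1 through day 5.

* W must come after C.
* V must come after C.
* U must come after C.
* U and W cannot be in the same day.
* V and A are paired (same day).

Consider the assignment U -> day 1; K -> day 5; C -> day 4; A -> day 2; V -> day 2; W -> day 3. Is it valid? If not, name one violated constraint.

No — it violates: U must come after C

V must come after C — violated.
V and A are paired (same day) — holds.
U must come after C — violated.
U and W cannot be in the same day — holds.
W must come after C — violated.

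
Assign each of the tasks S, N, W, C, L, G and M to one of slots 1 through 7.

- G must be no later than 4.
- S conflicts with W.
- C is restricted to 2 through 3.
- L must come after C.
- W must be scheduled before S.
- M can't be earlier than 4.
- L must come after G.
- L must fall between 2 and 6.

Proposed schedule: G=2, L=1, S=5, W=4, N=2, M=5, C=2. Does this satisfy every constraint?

No — it violates: L must fall between 2 and 6

L must come after C — violated.
G must be no later than 4 — holds.
L must fall between 2 and 6 — violated.
S conflicts with W — holds.
W must be scheduled before S — holds.
M can't be earlier than 4 — holds.
L must come after G — violated.
C is restricted to 2 through 3 — holds.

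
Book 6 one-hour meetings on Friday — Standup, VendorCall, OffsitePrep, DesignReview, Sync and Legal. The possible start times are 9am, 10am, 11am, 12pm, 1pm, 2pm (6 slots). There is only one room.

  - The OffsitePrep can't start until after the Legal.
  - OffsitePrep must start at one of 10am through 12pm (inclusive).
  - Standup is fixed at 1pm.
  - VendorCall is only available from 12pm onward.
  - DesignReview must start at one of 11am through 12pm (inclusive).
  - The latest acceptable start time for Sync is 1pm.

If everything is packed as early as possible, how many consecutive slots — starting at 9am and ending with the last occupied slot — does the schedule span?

The precedence chain requires at least 2 distinct slots.
With at most 1 per slot and 6 meetings, at least 6 slots are needed.
Standup can't be placed before 1pm — that is slot 5 counting from 9am — so the schedule must run through at least 5 slots.
6 works (last occupied slot: 2pm): for example Legal in 9am, OffsitePrep in 10am, Standup in 1pm, DesignReview in 11am, Sync in 12pm, VendorCall in 2pm.

6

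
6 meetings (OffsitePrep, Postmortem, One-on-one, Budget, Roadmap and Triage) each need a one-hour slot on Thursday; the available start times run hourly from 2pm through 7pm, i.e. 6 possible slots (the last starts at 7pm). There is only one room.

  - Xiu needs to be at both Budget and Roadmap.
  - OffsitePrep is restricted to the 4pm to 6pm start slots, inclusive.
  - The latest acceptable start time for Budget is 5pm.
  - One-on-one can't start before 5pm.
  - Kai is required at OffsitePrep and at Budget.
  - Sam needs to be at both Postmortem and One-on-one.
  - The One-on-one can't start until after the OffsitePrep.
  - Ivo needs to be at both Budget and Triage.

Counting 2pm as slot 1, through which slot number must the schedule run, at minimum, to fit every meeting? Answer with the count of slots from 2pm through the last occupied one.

6 slots

The precedence chain requires at least 2 distinct slots.
With at most 1 per slot and 6 meetings, at least 6 slots are needed.
One-on-one can't be placed before 5pm — that is slot 4 counting from 2pm — so the schedule must run through at least 4 slots.
6 works (last occupied slot: 7pm): for example One-on-one=5pm; OffsitePrep=4pm; Roadmap=6pm; Budget=2pm; Postmortem=3pm; Triage=7pm.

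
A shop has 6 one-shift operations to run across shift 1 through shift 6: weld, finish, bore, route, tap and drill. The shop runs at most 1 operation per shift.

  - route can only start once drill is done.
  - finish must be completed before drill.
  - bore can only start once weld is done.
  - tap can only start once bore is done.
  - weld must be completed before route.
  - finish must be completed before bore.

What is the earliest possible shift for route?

Precedence pushes route to at least shift 3.
route at shift 4 is achievable: drill in shift 3, route in shift 4, bore in shift 5, tap in shift 6, finish in shift 2, weld in shift 1.
Nothing earlier works — the capacity limit rule out every shift before shift 4.

shift 4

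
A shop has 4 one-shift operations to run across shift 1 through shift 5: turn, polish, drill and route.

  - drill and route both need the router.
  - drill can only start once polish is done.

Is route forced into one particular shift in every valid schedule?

route can be shift 1 (e.g. drill in shift 2, route in shift 1, turn in shift 1, polish in shift 1) or shift 2 (e.g. turn in shift 1; polish in shift 1; drill in shift 3; route in shift 2).

No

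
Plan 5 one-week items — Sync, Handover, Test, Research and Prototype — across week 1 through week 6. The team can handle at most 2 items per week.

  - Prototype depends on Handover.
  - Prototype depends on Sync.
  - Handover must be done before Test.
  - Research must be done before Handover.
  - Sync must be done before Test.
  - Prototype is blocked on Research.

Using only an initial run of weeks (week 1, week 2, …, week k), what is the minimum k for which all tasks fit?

The precedence chain requires at least 3 distinct weeks.
With at most 2 per week and 5 tasks, at least 3 weeks are needed.
3 works (last occupied week: week 3): for example Sync=week 1, Research=week 1, Prototype=week 3, Handover=week 2, Test=week 3.

3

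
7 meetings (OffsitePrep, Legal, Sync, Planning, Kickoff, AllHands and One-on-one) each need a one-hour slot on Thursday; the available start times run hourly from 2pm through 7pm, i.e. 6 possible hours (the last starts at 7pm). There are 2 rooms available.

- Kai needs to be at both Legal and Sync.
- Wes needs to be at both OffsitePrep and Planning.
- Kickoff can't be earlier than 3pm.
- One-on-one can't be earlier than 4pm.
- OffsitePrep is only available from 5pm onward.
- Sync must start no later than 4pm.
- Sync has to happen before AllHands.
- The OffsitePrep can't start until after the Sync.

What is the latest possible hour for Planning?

7pm

Planning at 7pm is achievable: Kickoff -> 3pm, Legal -> 4pm, OffsitePrep -> 5pm, AllHands -> 3pm, Sync -> 2pm, Planning -> 7pm, One-on-one -> 4pm.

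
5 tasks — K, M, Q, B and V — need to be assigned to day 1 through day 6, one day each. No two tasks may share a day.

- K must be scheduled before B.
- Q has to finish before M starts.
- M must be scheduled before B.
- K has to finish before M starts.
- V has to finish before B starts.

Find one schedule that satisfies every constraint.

Q=day 2, B=day 5, M=day 3, K=day 1, V=day 4

Checking: M(day 3) before B(day 5); Q(day 2) before M(day 3); V(day 4) before B(day 5); K(day 1) before B(day 5); K(day 1) before M(day 3); max 1 per day (cap 1).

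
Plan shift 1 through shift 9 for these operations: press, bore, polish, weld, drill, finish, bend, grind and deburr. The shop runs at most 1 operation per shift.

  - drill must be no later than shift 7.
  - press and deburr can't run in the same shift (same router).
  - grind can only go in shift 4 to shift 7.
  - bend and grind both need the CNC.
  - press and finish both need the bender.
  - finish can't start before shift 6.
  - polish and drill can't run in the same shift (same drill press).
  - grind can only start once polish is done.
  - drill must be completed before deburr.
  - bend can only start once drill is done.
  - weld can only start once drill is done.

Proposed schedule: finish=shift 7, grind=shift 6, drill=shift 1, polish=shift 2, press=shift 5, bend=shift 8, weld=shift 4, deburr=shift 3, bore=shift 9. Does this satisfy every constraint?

finish can't start before shift 6 — holds.
press and finish both need the bender — holds.
drill must be completed before deburr — holds.
press and deburr can't run in the same shift (same router) — holds.
grind can only go in shift 4 to shift 7 — holds.
grind can only start once polish is done — holds.
bend can only start once drill is done — holds.
The shop runs at most 1 operation per shift — holds.
polish and drill can't run in the same shift (same drill press) — holds.
drill must be no later than shift 7 — holds.
bend and grind both need the CNC — holds.
weld can only start once drill is done — holds.

Yes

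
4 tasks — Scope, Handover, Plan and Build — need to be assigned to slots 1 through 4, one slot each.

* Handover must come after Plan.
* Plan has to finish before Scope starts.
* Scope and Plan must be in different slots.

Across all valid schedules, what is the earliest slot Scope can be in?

Precedence pushes Scope to at least 2.
Scope at 2 is achievable: Scope=2; Handover=2; Build=1; Plan=1.

2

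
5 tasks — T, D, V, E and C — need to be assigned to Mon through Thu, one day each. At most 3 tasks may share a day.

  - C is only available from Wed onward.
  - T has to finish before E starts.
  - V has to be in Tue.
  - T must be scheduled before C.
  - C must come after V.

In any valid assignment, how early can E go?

Tue

Precedence pushes E to at least Tue.
E at Tue is achievable: D in Mon; C in Wed; E in Tue; V in Tue; T in Mon.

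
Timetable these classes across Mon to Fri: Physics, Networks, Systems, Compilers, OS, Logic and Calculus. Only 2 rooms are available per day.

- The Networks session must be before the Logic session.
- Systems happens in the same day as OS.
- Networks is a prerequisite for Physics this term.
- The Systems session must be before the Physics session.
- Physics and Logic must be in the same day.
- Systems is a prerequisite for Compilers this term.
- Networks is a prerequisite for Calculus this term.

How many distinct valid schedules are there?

Splitting on Physics: it can be Wed (10), Thu (18), Fri (18). Listing each branch's schedules as (Networks, Systems, Compilers, OS, Logic, Calculus):
Physics=Wed: (Mon,Tue,Thu,Tue,Wed,Thu) (Mon,Tue,Thu,Tue,Wed,Fri) (Mon,Tue,Fri,Tue,Wed,Thu) (Mon,Tue,Fri,Tue,Wed,Fri) (Tue,Mon,Tue,Mon,Wed,Thu) (Tue,Mon,Tue,Mon,Wed,Fri) (Tue,Mon,Thu,Mon,Wed,Thu) (Tue,Mon,Thu,Mon,Wed,Fri) (Tue,Mon,Fri,Mon,Wed,Thu) (Tue,Mon,Fri,Mon,Wed,Fri) — 10.
Physics=Thu: (Mon,Tue,Wed,Tue,Thu,Wed) (Mon,Tue,Wed,Tue,Thu,Fri) (Mon,Tue,Fri,Tue,Thu,Wed) (Mon,Tue,Fri,Tue,Thu,Fri) (Mon,Wed,Fri,Wed,Thu,Tue) (Mon,Wed,Fri,Wed,Thu,Fri) (Tue,Mon,Tue,Mon,Thu,Wed) (Tue,Mon,Tue,Mon,Thu,Fri) (Tue,Mon,Wed,Mon,Thu,Wed) (Tue,Mon,Wed,Mon,Thu,Fri) (Tue,Mon,Fri,Mon,Thu,Wed) (Tue,Mon,Fri,Mon,Thu,Fri) (Tue,Wed,Fri,Wed,Thu,Fri) (Wed,Mon,Tue,Mon,Thu,Fri) (Wed,Mon,Wed,Mon,Thu,Fri) (Wed,Mon,Fri,Mon,Thu,Fri) (Wed,Tue,Wed,Tue,Thu,Fri) (Wed,Tue,Fri,Tue,Thu,Fri) — 18.
Physics=Fri: (Mon,Tue,Wed,Tue,Fri,Wed) (Mon,Tue,Wed,Tue,Fri,Thu) (Mon,Tue,Thu,Tue,Fri,Wed) (Mon,Tue,Thu,Tue,Fri,Thu) (Mon,Wed,Thu,Wed,Fri,Tue) (Mon,Wed,Thu,Wed,Fri,Thu) (Tue,Mon,Tue,Mon,Fri,Wed) (Tue,Mon,Tue,Mon,Fri,Thu) (Tue,Mon,Wed,Mon,Fri,Wed) (Tue,Mon,Wed,Mon,Fri,Thu) (Tue,Mon,Thu,Mon,Fri,Wed) (Tue,Mon,Thu,Mon,Fri,Thu) (Tue,Wed,Thu,Wed,Fri,Thu) (Wed,Mon,Tue,Mon,Fri,Thu) (Wed,Mon,Wed,Mon,Fri,Thu) (Wed,Mon,Thu,Mon,Fri,Thu) (Wed,Tue,Wed,Tue,Fri,Thu) (Wed,Tue,Thu,Tue,Fri,Thu) — 18.
Summing: 10 + 18 + 18 = 46.

46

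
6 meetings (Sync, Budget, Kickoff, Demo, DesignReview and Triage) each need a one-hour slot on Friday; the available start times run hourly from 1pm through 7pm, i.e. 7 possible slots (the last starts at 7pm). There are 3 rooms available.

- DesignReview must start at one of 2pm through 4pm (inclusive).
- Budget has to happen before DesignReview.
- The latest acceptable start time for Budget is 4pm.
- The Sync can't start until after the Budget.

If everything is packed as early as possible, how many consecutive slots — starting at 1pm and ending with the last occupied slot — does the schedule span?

2

The precedence chain requires at least 2 distinct slots.
With at most 3 per slot and 6 meetings, at least 2 slots are needed.
2 works (last occupied slot: 2pm): for example Kickoff=1pm, Budget=1pm, DesignReview=2pm, Triage=2pm, Sync=2pm, Demo=1pm.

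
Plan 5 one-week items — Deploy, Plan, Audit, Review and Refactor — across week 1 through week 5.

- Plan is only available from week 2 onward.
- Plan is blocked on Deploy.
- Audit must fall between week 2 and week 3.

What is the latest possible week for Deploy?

week 4

Downstream work caps Deploy at week 4.
Deploy at week 4 is achievable: Deploy=week 4, Review=week 1, Plan=week 5, Audit=week 2, Refactor=week 1.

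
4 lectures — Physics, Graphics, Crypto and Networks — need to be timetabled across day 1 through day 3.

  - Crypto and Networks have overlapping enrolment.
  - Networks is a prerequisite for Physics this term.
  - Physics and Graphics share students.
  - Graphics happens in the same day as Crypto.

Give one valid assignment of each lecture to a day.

Crypto -> day 3, Graphics -> day 3, Networks -> day 1, Physics -> day 2

Checking: Networks(day 1) before Physics(day 2); Physics(day 2) != Graphics(day 3); Crypto(day 3) != Networks(day 1); Graphics = Crypto = day 3.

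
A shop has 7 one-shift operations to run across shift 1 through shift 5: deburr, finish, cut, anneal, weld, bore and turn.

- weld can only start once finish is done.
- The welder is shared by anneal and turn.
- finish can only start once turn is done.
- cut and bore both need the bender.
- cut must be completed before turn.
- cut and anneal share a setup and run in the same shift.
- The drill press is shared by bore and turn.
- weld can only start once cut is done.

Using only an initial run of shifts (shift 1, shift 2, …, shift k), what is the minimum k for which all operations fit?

4

The precedence chain requires at least 4 distinct shifts.
4 works (last occupied shift: shift 4): for example anneal -> shift 1; turn -> shift 2; finish -> shift 3; bore -> shift 3; weld -> shift 4; deburr -> shift 1; cut -> shift 1.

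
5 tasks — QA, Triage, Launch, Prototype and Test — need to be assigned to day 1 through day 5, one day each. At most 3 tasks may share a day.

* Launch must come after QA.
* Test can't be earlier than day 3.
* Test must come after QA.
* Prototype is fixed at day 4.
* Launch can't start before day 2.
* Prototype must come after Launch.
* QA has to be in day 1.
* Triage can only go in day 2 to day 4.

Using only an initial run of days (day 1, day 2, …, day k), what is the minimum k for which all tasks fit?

The precedence chain requires at least 3 distinct days.
With at most 3 per day and 5 tasks, at least 2 days are needed.
Prototype can't be placed before day 4, so the schedule must run through at least day 4.
4 works (last occupied day: day 4): for example QA -> day 1, Launch -> day 2, Triage -> day 2, Test -> day 3, Prototype -> day 4.

4 days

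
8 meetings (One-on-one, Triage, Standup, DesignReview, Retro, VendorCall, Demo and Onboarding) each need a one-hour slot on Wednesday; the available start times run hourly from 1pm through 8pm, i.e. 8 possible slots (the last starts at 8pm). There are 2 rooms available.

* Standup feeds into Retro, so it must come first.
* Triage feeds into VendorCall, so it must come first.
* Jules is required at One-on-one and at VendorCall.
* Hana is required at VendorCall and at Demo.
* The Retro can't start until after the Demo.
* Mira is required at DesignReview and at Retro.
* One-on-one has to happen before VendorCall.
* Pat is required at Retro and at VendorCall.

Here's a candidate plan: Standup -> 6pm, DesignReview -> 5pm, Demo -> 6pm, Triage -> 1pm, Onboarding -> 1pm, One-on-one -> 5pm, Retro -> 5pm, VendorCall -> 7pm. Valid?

No. Mira is required at DesignReview and at Retro is not satisfied.

There are 2 rooms available — violated.
Hana is required at VendorCall and at Demo — holds.
Pat is required at Retro and at VendorCall — holds.
One-on-one has to happen before VendorCall — holds.
Jules is required at One-on-one and at VendorCall — holds.
Triage feeds into VendorCall, so it must come first — holds.
Standup feeds into Retro, so it must come first — violated.
The Retro can't start until after the Demo — violated.
Mira is required at DesignReview and at Retro — violated.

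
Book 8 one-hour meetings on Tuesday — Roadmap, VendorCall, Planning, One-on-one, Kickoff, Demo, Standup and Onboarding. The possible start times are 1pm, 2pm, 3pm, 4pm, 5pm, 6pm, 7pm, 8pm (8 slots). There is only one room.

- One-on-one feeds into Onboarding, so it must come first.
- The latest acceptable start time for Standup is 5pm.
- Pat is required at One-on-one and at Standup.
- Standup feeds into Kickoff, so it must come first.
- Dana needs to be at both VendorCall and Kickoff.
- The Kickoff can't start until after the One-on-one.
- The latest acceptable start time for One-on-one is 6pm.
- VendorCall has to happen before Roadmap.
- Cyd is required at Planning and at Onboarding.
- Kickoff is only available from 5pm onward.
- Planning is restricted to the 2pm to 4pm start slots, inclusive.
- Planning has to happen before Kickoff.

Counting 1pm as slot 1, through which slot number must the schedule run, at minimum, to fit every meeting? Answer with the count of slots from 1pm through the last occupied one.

The precedence chain requires at least 2 distinct slots.
With at most 1 per slot and 8 meetings, at least 8 slots are needed.
Kickoff can't be placed before 5pm — that is slot 5 counting from 1pm — so the schedule must run through at least 5 slots.
8 works (last occupied slot: 8pm): for example Onboarding -> 7pm, Standup -> 1pm, Planning -> 2pm, Roadmap -> 6pm, VendorCall -> 4pm, One-on-one -> 3pm, Demo -> 8pm, Kickoff -> 5pm.

8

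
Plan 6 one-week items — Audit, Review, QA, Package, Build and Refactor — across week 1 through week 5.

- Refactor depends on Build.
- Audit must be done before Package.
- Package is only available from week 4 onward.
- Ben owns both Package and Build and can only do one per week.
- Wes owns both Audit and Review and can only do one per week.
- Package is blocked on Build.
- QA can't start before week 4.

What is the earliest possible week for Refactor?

week 2

Precedence pushes Refactor to at least week 2.
Refactor at week 2 is achievable: QA=week 4, Review=week 2, Refactor=week 2, Build=week 1, Audit=week 1, Package=week 4.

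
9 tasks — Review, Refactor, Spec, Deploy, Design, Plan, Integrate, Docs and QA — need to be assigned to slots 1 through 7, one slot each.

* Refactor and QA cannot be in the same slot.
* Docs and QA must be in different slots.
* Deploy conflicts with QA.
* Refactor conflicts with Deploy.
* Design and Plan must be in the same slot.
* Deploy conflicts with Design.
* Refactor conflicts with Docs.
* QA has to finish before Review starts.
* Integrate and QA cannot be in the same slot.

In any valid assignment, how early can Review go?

2

Precedence pushes Review to at least 2.
Review at 2 is achievable: Spec in 1, Review in 2, QA in 1, Plan in 1, Integrate in 2, Design in 1, Docs in 3, Deploy in 3, Refactor in 2.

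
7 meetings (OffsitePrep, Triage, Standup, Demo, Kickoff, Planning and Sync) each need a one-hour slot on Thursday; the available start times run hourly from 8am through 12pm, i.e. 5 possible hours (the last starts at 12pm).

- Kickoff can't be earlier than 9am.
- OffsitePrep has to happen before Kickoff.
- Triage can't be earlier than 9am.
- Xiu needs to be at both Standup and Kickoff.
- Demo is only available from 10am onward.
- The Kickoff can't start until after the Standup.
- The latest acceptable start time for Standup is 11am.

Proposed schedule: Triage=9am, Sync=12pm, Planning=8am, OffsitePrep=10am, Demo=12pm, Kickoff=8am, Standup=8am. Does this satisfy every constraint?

No — it violates: Xiu needs to be at both Standup and Kickoff

The Kickoff can't start until after the Standup — violated.
Demo is only available from 10am onward — holds.
Xiu needs to be at both Standup and Kickoff — violated.
The latest acceptable start time for Standup is 11am — holds.
Kickoff can't be earlier than 9am — violated.
OffsitePrep has to happen before Kickoff — violated.
Triage can't be earlier than 9am — holds.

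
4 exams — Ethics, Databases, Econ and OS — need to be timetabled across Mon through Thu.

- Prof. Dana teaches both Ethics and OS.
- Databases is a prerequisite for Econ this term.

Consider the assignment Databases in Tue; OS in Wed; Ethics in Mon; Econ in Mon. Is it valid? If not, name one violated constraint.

Prof. Dana teaches both Ethics and OS — holds.
Databases is a prerequisite for Econ this term — violated.

Invalid. Databases is a prerequisite for Econ this term.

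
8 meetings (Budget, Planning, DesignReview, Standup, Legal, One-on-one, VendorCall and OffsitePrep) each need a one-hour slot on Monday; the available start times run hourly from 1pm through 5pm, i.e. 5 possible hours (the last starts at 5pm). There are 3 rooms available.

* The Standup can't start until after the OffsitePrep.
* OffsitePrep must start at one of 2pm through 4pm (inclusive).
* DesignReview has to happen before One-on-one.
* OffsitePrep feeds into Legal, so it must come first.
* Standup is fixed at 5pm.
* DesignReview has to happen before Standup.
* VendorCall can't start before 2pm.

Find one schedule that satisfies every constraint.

One-on-one in 2pm, OffsitePrep in 2pm, DesignReview in 1pm, Budget in 1pm, Planning in 1pm, Legal in 3pm, Standup in 5pm, VendorCall in 2pm

Checking: DesignReview(1pm) before Standup(5pm); OffsitePrep(2pm) before Legal(3pm); OffsitePrep(2pm) before Standup(5pm); DesignReview(1pm) before One-on-one(2pm); Standup=5pm in [5pm,5pm]; OffsitePrep=2pm in [2pm,4pm]; VendorCall=2pm in [2pm,5pm]; max 3 per hour (cap 3).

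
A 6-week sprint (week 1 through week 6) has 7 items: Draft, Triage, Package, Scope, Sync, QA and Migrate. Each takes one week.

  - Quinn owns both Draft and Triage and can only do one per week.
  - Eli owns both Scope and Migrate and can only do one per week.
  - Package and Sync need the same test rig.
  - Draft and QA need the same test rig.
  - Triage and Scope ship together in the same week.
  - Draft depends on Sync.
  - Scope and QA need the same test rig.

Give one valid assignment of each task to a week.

Triage=week 1, Sync=week 1, Draft=week 2, Migrate=week 2, Package=week 2, Scope=week 1, QA=week 3

Checking: Sync(week 1) before Draft(week 2); Package(week 2) != Sync(week 1); Draft(week 2) != QA(week 3); Scope(week 1) != QA(week 3); Scope(week 1) != Migrate(week 2); Draft(week 2) != Triage(week 1); Triage = Scope = week 1.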